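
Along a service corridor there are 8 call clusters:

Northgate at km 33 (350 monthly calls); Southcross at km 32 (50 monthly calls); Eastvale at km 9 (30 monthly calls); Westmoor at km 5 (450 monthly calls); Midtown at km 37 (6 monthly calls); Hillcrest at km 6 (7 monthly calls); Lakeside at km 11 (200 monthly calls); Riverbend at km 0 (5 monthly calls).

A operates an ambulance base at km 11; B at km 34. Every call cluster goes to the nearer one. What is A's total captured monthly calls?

The indifferent point is the midpoint (11+34)/2 = 22.5; call clusters left of it (closer to A at 11) go to A, those right go to B.
  Riverbend at 0 (w=5) → A
  Westmoor at 5 (w=450) → A
  Hillcrest at 6 (w=7) → A
  Eastvale at 9 (w=30) → A
  Lakeside at 11 (w=200) → A
  Southcross at 32 (w=50) → B
  Northgate at 33 (w=350) → B
  Midtown at 37 (w=6) → B
A captures 692; B captures 406.

692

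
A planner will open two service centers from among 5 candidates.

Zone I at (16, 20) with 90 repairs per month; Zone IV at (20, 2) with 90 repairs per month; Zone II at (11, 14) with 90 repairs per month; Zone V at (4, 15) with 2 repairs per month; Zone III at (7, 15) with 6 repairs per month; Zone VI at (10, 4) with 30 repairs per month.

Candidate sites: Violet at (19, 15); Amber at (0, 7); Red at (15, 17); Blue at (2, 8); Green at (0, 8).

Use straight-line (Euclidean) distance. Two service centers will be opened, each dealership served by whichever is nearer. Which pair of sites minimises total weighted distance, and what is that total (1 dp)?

{Violet, Red}, total 2397.8

Evaluate every pair (each demand assigned to the nearer of the two):
  {Violet, Red}: total = 2397.8
  {Red, Blue}: total = 2490.0
  {Amber, Red}: total = 2538.2
  {Red, Green}: total = 2546.3
  {Violet, Blue}: total = 2758.3
  {Violet, Amber}: total = 2818.7
  {Violet, Green}: total = 2822.5
  {Amber, Blue}: total = 4675.1
  {Blue, Green}: total = 4675.1
  {Amber, Green}: total = 5171.8
Best pair: {Violet, Red} with total 2397.8.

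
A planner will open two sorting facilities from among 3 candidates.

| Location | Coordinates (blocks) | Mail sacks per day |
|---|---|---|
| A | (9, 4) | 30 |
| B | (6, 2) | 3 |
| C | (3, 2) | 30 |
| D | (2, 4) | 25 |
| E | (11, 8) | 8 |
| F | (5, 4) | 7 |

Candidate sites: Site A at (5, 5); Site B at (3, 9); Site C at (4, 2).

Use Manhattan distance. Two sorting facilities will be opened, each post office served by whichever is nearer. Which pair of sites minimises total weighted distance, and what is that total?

{Site A, Site C}, total 365

Evaluate every pair (each demand assigned to the nearer of the two):
  {Site A, Site C}: total = 365
  {Site B, Site C}: total = 439
  {Site A, Site B}: total = 491
Best pair: {Site A, Site C} with total 365.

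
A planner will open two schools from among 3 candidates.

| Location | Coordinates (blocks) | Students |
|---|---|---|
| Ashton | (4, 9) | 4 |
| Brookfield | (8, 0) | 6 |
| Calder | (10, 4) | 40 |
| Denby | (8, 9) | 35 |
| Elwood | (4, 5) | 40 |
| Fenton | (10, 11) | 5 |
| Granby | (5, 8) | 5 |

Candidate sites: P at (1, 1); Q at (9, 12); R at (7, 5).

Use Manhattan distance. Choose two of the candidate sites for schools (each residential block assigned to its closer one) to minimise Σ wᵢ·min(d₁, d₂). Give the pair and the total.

Evaluate every pair (each demand assigned to the nearer of the two):
  {Q, R}: total = 519
  {P, R}: total = 589
  {P, Q}: total = 910
Best pair: {Q, R} with total 519.

{Q, R}, total 519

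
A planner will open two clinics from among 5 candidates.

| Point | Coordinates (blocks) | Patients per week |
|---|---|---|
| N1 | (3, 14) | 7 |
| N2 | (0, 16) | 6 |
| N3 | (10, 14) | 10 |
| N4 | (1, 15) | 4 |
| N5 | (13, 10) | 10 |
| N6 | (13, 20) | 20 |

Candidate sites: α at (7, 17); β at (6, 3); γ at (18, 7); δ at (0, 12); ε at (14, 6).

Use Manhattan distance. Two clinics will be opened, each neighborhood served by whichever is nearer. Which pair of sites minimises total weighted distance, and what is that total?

Evaluate every pair (each demand assigned to the nearer of the two):
  {α, ε}: total = 419
  {α, δ}: total = 445
  {α, γ}: total = 449
  {α, β}: total = 499
  {δ, ε}: total = 545
  {γ, δ}: total = 635
  {β, ε}: total = 750
  {β, δ}: total = 755
  {γ, ε}: total = 835
  {β, γ}: total = 870
Best pair: {α, ε} with total 419.

{α, ε}, total 419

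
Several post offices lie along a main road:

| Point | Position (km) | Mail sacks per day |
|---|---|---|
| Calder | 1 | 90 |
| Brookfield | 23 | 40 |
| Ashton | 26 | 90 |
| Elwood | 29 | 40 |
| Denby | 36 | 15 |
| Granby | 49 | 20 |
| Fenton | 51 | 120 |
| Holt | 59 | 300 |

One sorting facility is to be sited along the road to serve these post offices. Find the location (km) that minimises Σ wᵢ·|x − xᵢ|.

x = 51

For a sum of weighted absolute distances on a line, the optimum is the weighted median (not the mean). Total weight W = 715; half-weight = 357.5.
Sort by position and accumulate weight:
  km 1 (Calder, w=90) → cum 90
  km 23 (Brookfield, w=40) → cum 130
  km 26 (Ashton, w=90) → cum 220
  km 29 (Elwood, w=40) → cum 260
  km 36 (Denby, w=15) → cum 275
  km 49 (Granby, w=20) → cum 295
  km 51 (Fenton, w=120) → cum 415  ≥ 357.5 → median here
  km 59 (Holt, w=300) → cum 715
Optimal location: km 51.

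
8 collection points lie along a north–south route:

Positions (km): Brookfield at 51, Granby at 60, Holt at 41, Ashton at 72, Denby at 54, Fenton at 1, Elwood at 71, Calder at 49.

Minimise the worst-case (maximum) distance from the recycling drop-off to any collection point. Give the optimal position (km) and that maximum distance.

The 1-center on a line is the midpoint of the two extreme points: leftmost at 1, rightmost at 72.
Optimal location = (1 + 72)/2 = 36.5; maximum distance = (72 − 1)/2 = 35.5.

location 36.5, max distance 35.5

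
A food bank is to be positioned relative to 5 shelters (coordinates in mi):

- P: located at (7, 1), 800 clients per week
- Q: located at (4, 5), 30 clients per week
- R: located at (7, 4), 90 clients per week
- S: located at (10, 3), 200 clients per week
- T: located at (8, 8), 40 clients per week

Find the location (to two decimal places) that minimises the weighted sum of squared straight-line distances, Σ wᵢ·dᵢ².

(7.47, 1.92)

The minimiser of Σwᵢ‖p−pᵢ‖² is the weighted centroid p* = (Σwᵢpᵢ)/(Σwᵢ).
Σwᵢ = 1160.
Σwᵢxᵢ = 800·7 + 30·4 + 90·7 + 200·10 + 40·8 = 8670.
Σwᵢyᵢ = 800·1 + 30·5 + 90·4 + 200·3 + 40·8 = 2230.
x* = 8670/1160 = 7.47, y* = 2230/1160 = 1.92.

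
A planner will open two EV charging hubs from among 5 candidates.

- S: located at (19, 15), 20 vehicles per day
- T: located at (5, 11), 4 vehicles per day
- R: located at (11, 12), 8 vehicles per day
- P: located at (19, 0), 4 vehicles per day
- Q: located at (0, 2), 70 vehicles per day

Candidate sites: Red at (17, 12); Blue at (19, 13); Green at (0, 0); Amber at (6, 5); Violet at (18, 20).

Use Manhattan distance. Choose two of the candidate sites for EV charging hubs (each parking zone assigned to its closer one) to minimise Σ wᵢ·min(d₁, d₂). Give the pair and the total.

{Blue, Green}, total 368

Evaluate every pair (each demand assigned to the nearer of the two):
  {Blue, Green}: total = 368
  {Red, Green}: total = 396
  {Green, Violet}: total = 520
  {Green, Amber}: total = 796
  {Blue, Amber}: total = 822
  {Red, Amber}: total = 862
  {Amber, Violet}: total = 946
  {Red, Blue}: total = 2082
  {Red, Violet}: total = 2146
  {Blue, Violet}: total = 2328
Best pair: {Blue, Green} with total 368.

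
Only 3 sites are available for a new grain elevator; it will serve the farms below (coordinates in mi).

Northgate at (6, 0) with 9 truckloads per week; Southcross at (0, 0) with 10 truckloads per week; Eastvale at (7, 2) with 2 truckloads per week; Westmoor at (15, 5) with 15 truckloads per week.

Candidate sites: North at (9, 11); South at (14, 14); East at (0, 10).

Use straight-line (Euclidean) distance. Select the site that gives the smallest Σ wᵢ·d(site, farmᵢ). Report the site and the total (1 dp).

North, total 390.5 mi

Total weighted distance at each candidate:
  North (9, 11): total = 390.5
  South (14, 14): total = 506.7
  East (0, 10): total = 463.4
Minimum is at North with total 390.5 mi.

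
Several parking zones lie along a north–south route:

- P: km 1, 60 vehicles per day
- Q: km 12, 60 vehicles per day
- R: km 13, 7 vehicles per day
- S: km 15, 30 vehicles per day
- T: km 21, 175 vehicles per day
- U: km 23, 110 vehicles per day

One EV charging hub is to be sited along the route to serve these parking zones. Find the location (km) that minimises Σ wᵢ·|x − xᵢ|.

x = 21

For a sum of weighted absolute distances on a line, the optimum is the weighted median (not the mean). Total weight W = 442; half-weight = 221.
Sort by position and accumulate weight:
  km 1 (P, w=60) → cum 60
  km 12 (Q, w=60) → cum 120
  km 13 (R, w=7) → cum 127
  km 15 (S, w=30) → cum 157
  km 21 (T, w=175) → cum 332  ≥ 221 → median here
  km 23 (U, w=110) → cum 442
Optimal location: km 21.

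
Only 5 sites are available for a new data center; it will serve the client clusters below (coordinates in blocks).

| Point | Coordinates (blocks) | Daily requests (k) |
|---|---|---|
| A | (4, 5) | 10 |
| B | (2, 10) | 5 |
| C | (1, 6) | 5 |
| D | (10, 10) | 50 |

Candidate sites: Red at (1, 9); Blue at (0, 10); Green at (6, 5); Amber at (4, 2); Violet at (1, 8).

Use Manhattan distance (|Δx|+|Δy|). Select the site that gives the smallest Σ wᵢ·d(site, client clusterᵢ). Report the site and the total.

Total weighted distance at each candidate:
  Red (1, 9): total = 595
  Blue (0, 10): total = 625
  Green (6, 5): total = 545
  Amber (4, 2): total = 815
  Violet (1, 8): total = 635
Minimum is at Green with total 545 blocks.

Green, total 545 blocks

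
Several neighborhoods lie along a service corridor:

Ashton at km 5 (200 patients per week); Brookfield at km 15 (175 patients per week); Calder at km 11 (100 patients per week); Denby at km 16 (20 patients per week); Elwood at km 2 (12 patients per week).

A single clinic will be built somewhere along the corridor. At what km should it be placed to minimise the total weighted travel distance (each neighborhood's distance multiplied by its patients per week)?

x = 11

For a sum of weighted absolute distances on a line, the optimum is the weighted median (not the mean). Total weight W = 507; half-weight = 253.5.
Sort by position and accumulate weight:
  km 2 (Elwood, w=12) → cum 12
  km 5 (Ashton, w=200) → cum 212
  km 11 (Calder, w=100) → cum 312  ≥ 253.5 → median here
  km 15 (Brookfield, w=175) → cum 487
  km 16 (Denby, w=20) → cum 507
Optimal location: km 11.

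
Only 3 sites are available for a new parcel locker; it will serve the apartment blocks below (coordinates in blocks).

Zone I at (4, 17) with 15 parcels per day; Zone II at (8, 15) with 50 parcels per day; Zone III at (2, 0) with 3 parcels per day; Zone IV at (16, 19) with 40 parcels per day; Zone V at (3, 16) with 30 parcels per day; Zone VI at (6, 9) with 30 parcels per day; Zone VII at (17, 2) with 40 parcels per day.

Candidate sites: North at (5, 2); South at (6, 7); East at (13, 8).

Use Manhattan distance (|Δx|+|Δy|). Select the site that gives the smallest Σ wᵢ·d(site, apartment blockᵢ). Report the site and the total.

South, total 2653 blocks

Total weighted distance at each candidate:
  North (5, 2): total = 3375
  South (6, 7): total = 2653
  East (13, 8): total = 2667
Minimum is at South with total 2653 blocks.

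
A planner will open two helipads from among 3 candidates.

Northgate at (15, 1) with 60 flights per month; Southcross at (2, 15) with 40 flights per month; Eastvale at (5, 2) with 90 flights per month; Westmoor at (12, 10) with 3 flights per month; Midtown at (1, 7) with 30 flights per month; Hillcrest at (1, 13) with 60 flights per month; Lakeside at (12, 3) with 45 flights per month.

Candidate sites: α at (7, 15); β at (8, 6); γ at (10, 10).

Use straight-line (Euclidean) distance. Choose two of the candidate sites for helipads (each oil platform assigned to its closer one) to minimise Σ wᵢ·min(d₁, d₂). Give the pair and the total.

{α, β}, total 1999.7

Evaluate every pair (each demand assigned to the nearer of the two):
  {α, β}: total = 1999.7
  {β, γ}: total = 2355.8
  {α, γ}: total = 2664.5
Best pair: {α, β} with total 1999.7.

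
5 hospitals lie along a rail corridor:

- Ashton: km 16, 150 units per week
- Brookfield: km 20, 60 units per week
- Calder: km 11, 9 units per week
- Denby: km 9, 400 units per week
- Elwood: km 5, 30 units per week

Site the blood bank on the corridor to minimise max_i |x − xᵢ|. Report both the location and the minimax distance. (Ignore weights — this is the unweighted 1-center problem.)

location 12.5, max distance 7.5

The 1-center on a line is the midpoint of the two extreme points: leftmost at 5, rightmost at 20.
Optimal location = (5 + 20)/2 = 12.5; maximum distance = (20 − 5)/2 = 7.5.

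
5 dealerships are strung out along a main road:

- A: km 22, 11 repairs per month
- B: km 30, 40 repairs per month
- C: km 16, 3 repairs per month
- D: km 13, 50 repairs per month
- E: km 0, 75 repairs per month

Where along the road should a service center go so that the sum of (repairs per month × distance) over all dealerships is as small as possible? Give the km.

x = 13

For a sum of weighted absolute distances on a line, the optimum is the weighted median (not the mean). Total weight W = 179; half-weight = 89.5.
Sort by position and accumulate weight:
  km 0 (E, w=75) → cum 75
  km 13 (D, w=50) → cum 125  ≥ 89.5 → median here
  km 16 (C, w=3) → cum 128
  km 22 (A, w=11) → cum 139
  km 30 (B, w=40) → cum 179
Optimal location: km 13.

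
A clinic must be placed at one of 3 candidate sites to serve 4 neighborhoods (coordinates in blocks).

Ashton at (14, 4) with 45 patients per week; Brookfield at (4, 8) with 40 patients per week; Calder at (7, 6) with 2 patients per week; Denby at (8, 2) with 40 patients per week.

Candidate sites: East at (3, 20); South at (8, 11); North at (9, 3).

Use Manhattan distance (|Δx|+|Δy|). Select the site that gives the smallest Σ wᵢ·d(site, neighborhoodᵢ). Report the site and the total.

North, total 760 blocks

Total weighted distance at each candidate:
  East (3, 20): total = 2691
  South (8, 11): total = 1237
  North (9, 3): total = 760
Minimum is at North with total 760 blocks.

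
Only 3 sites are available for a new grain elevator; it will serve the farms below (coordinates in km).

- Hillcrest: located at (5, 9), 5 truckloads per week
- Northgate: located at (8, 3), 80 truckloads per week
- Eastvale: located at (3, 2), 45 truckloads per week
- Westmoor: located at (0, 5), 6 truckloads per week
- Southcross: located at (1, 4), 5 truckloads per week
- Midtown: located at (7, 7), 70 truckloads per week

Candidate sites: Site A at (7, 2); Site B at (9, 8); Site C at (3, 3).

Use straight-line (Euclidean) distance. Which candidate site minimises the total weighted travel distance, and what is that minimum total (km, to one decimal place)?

Total weighted distance at each candidate:
  Site A (7, 2): total = 756.9
  Site B (9, 8): total = 1068.5
  Site C (3, 3): total = 905.4
Minimum is at Site A with total 756.9 km.

Site A, total 756.9 km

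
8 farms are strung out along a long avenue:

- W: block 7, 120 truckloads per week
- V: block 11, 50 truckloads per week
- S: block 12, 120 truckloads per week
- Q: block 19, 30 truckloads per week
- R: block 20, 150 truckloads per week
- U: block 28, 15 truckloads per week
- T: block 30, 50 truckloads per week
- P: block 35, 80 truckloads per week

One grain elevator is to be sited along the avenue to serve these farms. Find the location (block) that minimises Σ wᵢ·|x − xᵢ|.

x = 19

For a sum of weighted absolute distances on a line, the optimum is the weighted median (not the mean). Total weight W = 615; half-weight = 307.5.
Sort by position and accumulate weight:
  block 7 (W, w=120) → cum 120
  block 11 (V, w=50) → cum 170
  block 12 (S, w=120) → cum 290
  block 19 (Q, w=30) → cum 320  ≥ 307.5 → median here
  block 20 (R, w=150) → cum 470
  block 28 (U, w=15) → cum 485
  block 30 (T, w=50) → cum 535
  block 35 (P, w=80) → cum 615
Optimal location: block 19.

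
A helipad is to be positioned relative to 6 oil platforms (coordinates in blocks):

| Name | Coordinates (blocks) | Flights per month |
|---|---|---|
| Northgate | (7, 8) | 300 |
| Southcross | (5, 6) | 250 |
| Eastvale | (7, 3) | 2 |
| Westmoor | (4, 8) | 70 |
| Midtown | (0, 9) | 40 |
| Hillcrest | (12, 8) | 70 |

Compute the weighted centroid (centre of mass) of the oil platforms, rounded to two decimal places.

The minimiser of Σwᵢ‖p−pᵢ‖² is the weighted centroid p* = (Σwᵢpᵢ)/(Σwᵢ).
Σwᵢ = 732.
Σwᵢxᵢ = 300·7 + 250·5 + 2·7 + 70·4 + 40·0 + 70·12 = 4484.
Σwᵢyᵢ = 300·8 + 250·6 + 2·3 + 70·8 + 40·9 + 70·8 = 5386.
x* = 4484/732 = 6.13, y* = 5386/732 = 7.36.

(6.13, 7.36)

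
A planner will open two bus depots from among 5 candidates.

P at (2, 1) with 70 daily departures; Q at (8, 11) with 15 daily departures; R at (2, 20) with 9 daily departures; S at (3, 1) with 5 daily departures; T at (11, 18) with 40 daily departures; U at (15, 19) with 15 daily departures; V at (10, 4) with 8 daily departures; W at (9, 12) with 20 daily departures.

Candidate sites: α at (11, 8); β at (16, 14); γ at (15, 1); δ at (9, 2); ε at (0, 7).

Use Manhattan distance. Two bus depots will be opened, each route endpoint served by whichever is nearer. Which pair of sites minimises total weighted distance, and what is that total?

Evaluate every pair (each demand assigned to the nearer of the two):
  {β, δ}: total = 1579
  {α, ε}: total = 1615
  {β, ε}: total = 1639
  {α, δ}: total = 1643
  {β, γ}: total = 2009
  {α, γ}: total = 2034
  {α, β}: total = 2075
  {δ, ε}: total = 2169
  {γ, δ}: total = 2184
  {γ, ε}: total = 2374
Best pair: {β, δ} with total 1579.

{β, δ}, total 1579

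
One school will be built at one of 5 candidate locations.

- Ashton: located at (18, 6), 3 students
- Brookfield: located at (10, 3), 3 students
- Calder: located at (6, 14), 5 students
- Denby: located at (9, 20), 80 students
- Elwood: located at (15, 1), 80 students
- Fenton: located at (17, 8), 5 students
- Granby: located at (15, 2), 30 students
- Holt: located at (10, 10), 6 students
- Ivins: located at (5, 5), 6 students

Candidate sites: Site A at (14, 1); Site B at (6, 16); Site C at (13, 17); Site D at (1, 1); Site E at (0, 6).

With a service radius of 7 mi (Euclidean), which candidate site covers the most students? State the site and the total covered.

Site A, covering 116

Coverage radius r = 7 mi; a point is covered iff (Δx)²+(Δy)² ≤ 7² = 49.
  Site A (14, 1): covers {Ashton, Brookfield, Elwood, Granby} → 116
  Site B (6, 16): covers {Calder, Denby} → 85
  Site C (13, 17): covers {Denby} → 80
  Site D (1, 1): covers {Ivins} → 6
  Site E (0, 6): covers {Ivins} → 6
Maximum coverage at Site A: 116 students.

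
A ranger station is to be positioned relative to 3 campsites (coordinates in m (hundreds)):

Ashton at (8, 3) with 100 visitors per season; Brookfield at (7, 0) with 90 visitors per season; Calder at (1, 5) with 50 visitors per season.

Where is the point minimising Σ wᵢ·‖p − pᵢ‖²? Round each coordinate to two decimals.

The minimiser of Σwᵢ‖p−pᵢ‖² is the weighted centroid p* = (Σwᵢpᵢ)/(Σwᵢ).
Σwᵢ = 240.
Σwᵢxᵢ = 100·8 + 90·7 + 50·1 = 1480.
Σwᵢyᵢ = 100·3 + 90·0 + 50·5 = 550.
x* = 1480/240 = 6.17, y* = 550/240 = 2.29.

(6.17, 2.29)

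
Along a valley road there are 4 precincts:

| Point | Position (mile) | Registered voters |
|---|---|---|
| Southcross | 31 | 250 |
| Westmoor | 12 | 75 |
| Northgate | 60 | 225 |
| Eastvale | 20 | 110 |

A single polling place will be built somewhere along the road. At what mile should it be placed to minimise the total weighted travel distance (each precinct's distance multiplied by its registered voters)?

x = 31

For a sum of weighted absolute distances on a line, the optimum is the weighted median (not the mean). Total weight W = 660; half-weight = 330.
Sort by position and accumulate weight:
  mile 12 (Westmoor, w=75) → cum 75
  mile 20 (Eastvale, w=110) → cum 185
  mile 31 (Southcross, w=250) → cum 435  ≥ 330 → median here
  mile 60 (Northgate, w=225) → cum 660
Optimal location: mile 31.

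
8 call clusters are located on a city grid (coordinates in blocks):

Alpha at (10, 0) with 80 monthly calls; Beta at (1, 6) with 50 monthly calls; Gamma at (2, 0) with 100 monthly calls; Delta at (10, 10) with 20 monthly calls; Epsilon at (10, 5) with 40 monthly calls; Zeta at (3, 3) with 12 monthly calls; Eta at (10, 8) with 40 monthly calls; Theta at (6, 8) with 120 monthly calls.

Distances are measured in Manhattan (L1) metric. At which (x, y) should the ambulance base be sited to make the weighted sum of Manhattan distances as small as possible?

Manhattan distance separates: Σwᵢ(|x−xᵢ|+|y−yᵢ|) = Σwᵢ|x−xᵢ| + Σwᵢ|y−yᵢ|, so x and y are optimised independently as 1-D weighted medians.
Total weight W = 462; half = 231.
x-coordinate, sorted with cumulative weight:
  x=1 (Beta, w=50) cum 50
  x=2 (Gamma, w=100) cum 150
  x=3 (Zeta, w=12) cum 162
  x=6 (Theta, w=120) cum 282  ← median
  x=10 (Alpha, w=80) cum 362
  x=10 (Delta, w=20) cum 382
  x=10 (Epsilon, w=40) cum 422
  x=10 (Eta, w=40) cum 462
⇒ x* = 6
y-coordinate, sorted with cumulative weight:
  y=0 (Alpha, w=80) cum 80
  y=0 (Gamma, w=100) cum 180
  y=3 (Zeta, w=12) cum 192
  y=5 (Epsilon, w=40) cum 232  ← median
  y=6 (Beta, w=50) cum 282
  y=8 (Eta, w=40) cum 322
  y=8 (Theta, w=120) cum 442
  y=10 (Delta, w=20) cum 462
⇒ y* = 5

(6, 5)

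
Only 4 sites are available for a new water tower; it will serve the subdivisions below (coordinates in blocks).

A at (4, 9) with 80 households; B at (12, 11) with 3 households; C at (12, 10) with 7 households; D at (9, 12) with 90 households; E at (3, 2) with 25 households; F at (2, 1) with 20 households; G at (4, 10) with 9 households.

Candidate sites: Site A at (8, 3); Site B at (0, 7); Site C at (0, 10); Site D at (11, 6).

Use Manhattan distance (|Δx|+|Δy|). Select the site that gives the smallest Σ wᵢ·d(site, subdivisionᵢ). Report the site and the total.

Site C, total 2044 blocks

Total weighted distance at each candidate:
  Site A (8, 3): total = 2222
  Site B (0, 7): total = 2316
  Site C (0, 10): total = 2044
  Site D (11, 6): total = 2252
Minimum is at Site C with total 2044 blocks.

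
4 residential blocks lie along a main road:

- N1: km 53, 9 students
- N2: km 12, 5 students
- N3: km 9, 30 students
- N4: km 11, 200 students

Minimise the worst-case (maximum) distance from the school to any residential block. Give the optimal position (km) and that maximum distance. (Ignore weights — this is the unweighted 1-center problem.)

The 1-center on a line is the midpoint of the two extreme points: leftmost at 9, rightmost at 53.
Optimal location = (9 + 53)/2 = 31; maximum distance = (53 − 9)/2 = 22.

location 31, max distance 22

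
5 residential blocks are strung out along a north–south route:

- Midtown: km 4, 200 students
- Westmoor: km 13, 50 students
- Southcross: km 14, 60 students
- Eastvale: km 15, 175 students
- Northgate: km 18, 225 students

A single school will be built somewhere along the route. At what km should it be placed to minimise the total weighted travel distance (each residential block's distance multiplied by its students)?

For a sum of weighted absolute distances on a line, the optimum is the weighted median (not the mean). Total weight W = 710; half-weight = 355.
Sort by position and accumulate weight:
  km 4 (Midtown, w=200) → cum 200
  km 13 (Westmoor, w=50) → cum 250
  km 14 (Southcross, w=60) → cum 310
  km 15 (Eastvale, w=175) → cum 485  ≥ 355 → median here
  km 18 (Northgate, w=225) → cum 710
Optimal location: km 15.

x = 15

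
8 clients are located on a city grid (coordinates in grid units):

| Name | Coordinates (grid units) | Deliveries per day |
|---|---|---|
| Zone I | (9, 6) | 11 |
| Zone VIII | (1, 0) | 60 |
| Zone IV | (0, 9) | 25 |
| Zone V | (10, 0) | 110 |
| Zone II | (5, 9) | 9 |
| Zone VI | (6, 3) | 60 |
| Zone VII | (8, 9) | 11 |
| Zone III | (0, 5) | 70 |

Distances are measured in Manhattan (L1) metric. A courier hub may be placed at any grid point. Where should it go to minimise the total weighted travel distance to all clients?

Manhattan distance separates: Σwᵢ(|x−xᵢ|+|y−yᵢ|) = Σwᵢ|x−xᵢ| + Σwᵢ|y−yᵢ|, so x and y are optimised independently as 1-D weighted medians.
Total weight W = 356; half = 178.
x-coordinate, sorted with cumulative weight:
  x=0 (Zone IV, w=25) cum 25
  x=0 (Zone III, w=70) cum 95
  x=1 (Zone VIII, w=60) cum 155
  x=5 (Zone II, w=9) cum 164
  x=6 (Zone VI, w=60) cum 224  ← median
  x=8 (Zone VII, w=11) cum 235
  x=9 (Zone I, w=11) cum 246
  x=10 (Zone V, w=110) cum 356
⇒ x* = 6
y-coordinate, sorted with cumulative weight:
  y=0 (Zone VIII, w=60) cum 60
  y=0 (Zone V, w=110) cum 170
  y=3 (Zone VI, w=60) cum 230  ← median
  y=5 (Zone III, w=70) cum 300
  y=6 (Zone I, w=11) cum 311
  y=9 (Zone IV, w=25) cum 336
  y=9 (Zone II, w=9) cum 345
  y=9 (Zone VII, w=11) cum 356
⇒ y* = 3

(6, 3)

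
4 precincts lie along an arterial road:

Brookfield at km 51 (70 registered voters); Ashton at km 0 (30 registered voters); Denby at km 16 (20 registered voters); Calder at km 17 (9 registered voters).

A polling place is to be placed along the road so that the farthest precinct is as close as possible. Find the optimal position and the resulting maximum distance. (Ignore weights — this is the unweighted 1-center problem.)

location 25.5, max distance 25.5

The 1-center on a line is the midpoint of the two extreme points: leftmost at 0, rightmost at 51.
Optimal location = (0 + 51)/2 = 25.5; maximum distance = (51 − 0)/2 = 25.5.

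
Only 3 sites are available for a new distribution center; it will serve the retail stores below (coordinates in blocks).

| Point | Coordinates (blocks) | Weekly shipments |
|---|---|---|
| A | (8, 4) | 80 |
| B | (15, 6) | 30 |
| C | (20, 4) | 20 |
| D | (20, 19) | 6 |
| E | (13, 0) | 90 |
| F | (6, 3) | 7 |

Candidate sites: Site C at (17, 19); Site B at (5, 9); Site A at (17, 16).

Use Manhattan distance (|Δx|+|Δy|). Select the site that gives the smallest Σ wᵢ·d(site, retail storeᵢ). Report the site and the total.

Total weighted distance at each candidate:
  Site C (17, 19): total = 5007
  Site B (5, 9): total = 3159
  Site A (17, 16): total = 4344
Minimum is at Site B with total 3159 blocks.

Site B, total 3159 blocks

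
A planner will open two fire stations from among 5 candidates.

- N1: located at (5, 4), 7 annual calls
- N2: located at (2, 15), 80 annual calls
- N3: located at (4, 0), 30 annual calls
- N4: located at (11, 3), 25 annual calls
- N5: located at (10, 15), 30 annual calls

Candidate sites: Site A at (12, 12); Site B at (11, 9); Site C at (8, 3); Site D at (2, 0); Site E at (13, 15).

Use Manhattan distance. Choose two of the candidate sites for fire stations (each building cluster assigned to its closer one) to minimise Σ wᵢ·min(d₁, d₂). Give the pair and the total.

Evaluate every pair (each demand assigned to the nearer of the two):
  {Site C, Site E}: total = 1283
  {Site D, Site E}: total = 1379
  {Site A, Site C}: total = 1503
  {Site A, Site D}: total = 1549
  {Site B, Site D}: total = 1669
  {Site B, Site E}: total = 1677
  {Site B, Site C}: total = 1723
  {Site C, Site D}: total = 1783
  {Site A, Site B}: total = 1897
  {Site A, Site E}: total = 1925
Best pair: {Site C, Site E} with total 1283.

{Site C, Site E}, total 1283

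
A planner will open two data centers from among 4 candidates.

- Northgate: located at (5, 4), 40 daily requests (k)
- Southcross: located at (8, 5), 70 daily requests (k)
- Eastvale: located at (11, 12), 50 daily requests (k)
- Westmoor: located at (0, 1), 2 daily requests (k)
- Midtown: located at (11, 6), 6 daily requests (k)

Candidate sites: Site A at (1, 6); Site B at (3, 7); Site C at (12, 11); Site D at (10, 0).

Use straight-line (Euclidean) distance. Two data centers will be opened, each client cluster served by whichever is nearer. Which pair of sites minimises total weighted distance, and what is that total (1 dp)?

{Site B, Site C}, total 635.9

Evaluate every pair (each demand assigned to the nearer of the two):
  {Site B, Site C}: total = 635.9
  {Site C, Site D}: total = 754.5
  {Site A, Site C}: total = 785.4
  {Site B, Site D}: total = 1042.8
  {Site A, Site B}: total = 1051.5
  {Site A, Site D}: total = 1185.6
Best pair: {Site B, Site C} with total 635.9.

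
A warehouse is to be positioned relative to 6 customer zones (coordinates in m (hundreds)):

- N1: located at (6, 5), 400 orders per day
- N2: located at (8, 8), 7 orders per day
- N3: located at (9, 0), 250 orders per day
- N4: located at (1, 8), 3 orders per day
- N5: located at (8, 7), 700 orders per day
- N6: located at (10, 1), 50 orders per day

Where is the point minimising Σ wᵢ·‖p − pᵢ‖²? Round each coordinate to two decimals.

The minimiser of Σwᵢ‖p−pᵢ‖² is the weighted centroid p* = (Σwᵢpᵢ)/(Σwᵢ).
Σwᵢ = 1410.
Σwᵢxᵢ = 400·6 + 7·8 + 250·9 + 3·1 + 700·8 + 50·10 = 10809.
Σwᵢyᵢ = 400·5 + 7·8 + 250·0 + 3·8 + 700·7 + 50·1 = 7030.
x* = 10809/1410 = 7.67, y* = 7030/1410 = 4.99.

(7.67, 4.99)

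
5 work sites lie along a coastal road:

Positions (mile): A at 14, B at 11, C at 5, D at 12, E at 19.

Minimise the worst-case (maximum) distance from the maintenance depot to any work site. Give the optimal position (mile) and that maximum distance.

The 1-center on a line is the midpoint of the two extreme points: leftmost at 5, rightmost at 19.
Optimal location = (5 + 19)/2 = 12; maximum distance = (19 − 5)/2 = 7.

location 12, max distance 7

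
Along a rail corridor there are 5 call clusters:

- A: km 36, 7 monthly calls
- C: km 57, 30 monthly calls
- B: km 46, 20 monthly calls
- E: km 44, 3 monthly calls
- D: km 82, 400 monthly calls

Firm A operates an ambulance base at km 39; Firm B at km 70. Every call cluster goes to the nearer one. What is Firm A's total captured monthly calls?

The indifferent point is the midpoint (39+70)/2 = 54.5; call clusters left of it (closer to Firm A at 39) go to Firm A, those right go to Firm B.
  A at 36 (w=7) → Firm A
  E at 44 (w=3) → Firm A
  B at 46 (w=20) → Firm A
  C at 57 (w=30) → Firm B
  D at 82 (w=400) → Firm B
Firm A captures 30; Firm B captures 430.

30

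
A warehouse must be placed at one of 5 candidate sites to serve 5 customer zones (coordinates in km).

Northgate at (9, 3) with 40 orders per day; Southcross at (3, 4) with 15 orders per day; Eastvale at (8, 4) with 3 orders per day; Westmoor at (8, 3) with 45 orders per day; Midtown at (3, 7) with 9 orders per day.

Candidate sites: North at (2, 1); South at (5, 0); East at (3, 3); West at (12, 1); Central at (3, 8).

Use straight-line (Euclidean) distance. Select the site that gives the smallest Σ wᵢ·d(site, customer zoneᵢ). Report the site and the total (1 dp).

Total weighted distance at each candidate:
  North (2, 1): total = 698.1
  South (5, 0): total = 538.5
  East (3, 3): total = 531.3
  West (12, 1): total = 600.1
  Central (3, 8): total = 718.8
Minimum is at East with total 531.3 km.

East, total 531.3 km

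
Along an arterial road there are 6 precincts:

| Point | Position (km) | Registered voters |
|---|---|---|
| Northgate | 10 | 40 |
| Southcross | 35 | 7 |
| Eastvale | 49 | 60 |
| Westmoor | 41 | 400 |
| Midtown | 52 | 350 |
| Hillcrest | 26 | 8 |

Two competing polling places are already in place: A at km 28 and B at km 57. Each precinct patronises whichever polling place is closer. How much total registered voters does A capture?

The indifferent point is the midpoint (28+57)/2 = 42.5; precincts left of it (closer to A at 28) go to A, those right go to B.
  Northgate at 10 (w=40) → A
  Hillcrest at 26 (w=8) → A
  Southcross at 35 (w=7) → A
  Westmoor at 41 (w=400) → A
  Eastvale at 49 (w=60) → B
  Midtown at 52 (w=350) → B
A captures 455; B captures 410.

455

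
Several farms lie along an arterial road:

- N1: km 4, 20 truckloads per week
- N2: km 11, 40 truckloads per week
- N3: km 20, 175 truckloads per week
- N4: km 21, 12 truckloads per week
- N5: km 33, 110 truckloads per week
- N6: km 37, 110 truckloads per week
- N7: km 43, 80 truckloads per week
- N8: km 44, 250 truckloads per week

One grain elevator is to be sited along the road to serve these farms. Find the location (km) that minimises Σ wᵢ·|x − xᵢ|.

x = 37

For a sum of weighted absolute distances on a line, the optimum is the weighted median (not the mean). Total weight W = 797; half-weight = 398.5.
Sort by position and accumulate weight:
  km 4 (N1, w=20) → cum 20
  km 11 (N2, w=40) → cum 60
  km 20 (N3, w=175) → cum 235
  km 21 (N4, w=12) → cum 247
  km 33 (N5, w=110) → cum 357
  km 37 (N6, w=110) → cum 467  ≥ 398.5 → median here
  km 43 (N7, w=80) → cum 547
  km 44 (N8, w=250) → cum 797
Optimal location: km 37.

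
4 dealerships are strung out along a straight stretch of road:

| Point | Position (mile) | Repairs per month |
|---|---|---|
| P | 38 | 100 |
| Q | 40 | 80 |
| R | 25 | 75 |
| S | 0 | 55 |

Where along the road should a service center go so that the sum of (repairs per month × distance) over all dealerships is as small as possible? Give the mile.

For a sum of weighted absolute distances on a line, the optimum is the weighted median (not the mean). Total weight W = 310; half-weight = 155.
Sort by position and accumulate weight:
  mile 0 (S, w=55) → cum 55
  mile 25 (R, w=75) → cum 130
  mile 38 (P, w=100) → cum 230  ≥ 155 → median here
  mile 40 (Q, w=80) → cum 310
Optimal location: mile 38.

x = 38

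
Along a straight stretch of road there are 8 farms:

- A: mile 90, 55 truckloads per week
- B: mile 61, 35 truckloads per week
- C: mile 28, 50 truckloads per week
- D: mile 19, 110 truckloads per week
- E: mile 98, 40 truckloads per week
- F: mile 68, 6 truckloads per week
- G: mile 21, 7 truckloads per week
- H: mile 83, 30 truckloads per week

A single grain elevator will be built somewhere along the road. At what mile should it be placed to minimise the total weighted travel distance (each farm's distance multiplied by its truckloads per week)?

x = 28

For a sum of weighted absolute distances on a line, the optimum is the weighted median (not the mean). Total weight W = 333; half-weight = 166.5.
Sort by position and accumulate weight:
  mile 19 (D, w=110) → cum 110
  mile 21 (G, w=7) → cum 117
  mile 28 (C, w=50) → cum 167  ≥ 166.5 → median here
  mile 61 (B, w=35) → cum 202
  mile 68 (F, w=6) → cum 208
  mile 83 (H, w=30) → cum 238
  mile 90 (A, w=55) → cum 293
  mile 98 (E, w=40) → cum 333
Optimal location: mile 28.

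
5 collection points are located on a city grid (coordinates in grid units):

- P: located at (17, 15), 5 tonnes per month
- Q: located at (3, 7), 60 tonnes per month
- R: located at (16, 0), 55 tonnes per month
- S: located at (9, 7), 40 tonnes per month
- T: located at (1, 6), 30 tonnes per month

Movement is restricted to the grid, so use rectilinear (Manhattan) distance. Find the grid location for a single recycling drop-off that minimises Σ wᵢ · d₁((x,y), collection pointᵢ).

Manhattan distance separates: Σwᵢ(|x−xᵢ|+|y−yᵢ|) = Σwᵢ|x−xᵢ| + Σwᵢ|y−yᵢ|, so x and y are optimised independently as 1-D weighted medians.
Total weight W = 190; half = 95.
x-coordinate, sorted with cumulative weight:
  x=1 (T, w=30) cum 30
  x=3 (Q, w=60) cum 90
  x=9 (S, w=40) cum 130  ← median
  x=16 (R, w=55) cum 185
  x=17 (P, w=5) cum 190
⇒ x* = 9
y-coordinate, sorted with cumulative weight:
  y=0 (R, w=55) cum 55
  y=6 (T, w=30) cum 85
  y=7 (Q, w=60) cum 145  ← median
  y=7 (S, w=40) cum 185
  y=15 (P, w=5) cum 190
⇒ y* = 7

(9, 7)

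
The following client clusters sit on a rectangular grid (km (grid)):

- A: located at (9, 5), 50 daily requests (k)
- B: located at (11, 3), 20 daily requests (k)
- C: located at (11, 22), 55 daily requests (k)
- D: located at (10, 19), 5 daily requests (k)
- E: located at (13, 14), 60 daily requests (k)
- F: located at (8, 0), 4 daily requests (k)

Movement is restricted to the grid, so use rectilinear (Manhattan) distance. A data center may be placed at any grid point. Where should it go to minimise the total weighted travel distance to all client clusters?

(11, 14)

Manhattan distance separates: Σwᵢ(|x−xᵢ|+|y−yᵢ|) = Σwᵢ|x−xᵢ| + Σwᵢ|y−yᵢ|, so x and y are optimised independently as 1-D weighted medians.
Total weight W = 194; half = 97.
x-coordinate, sorted with cumulative weight:
  x=8 (F, w=4) cum 4
  x=9 (A, w=50) cum 54
  x=10 (D, w=5) cum 59
  x=11 (B, w=20) cum 79
  x=11 (C, w=55) cum 134  ← median
  x=13 (E, w=60) cum 194
⇒ x* = 11
y-coordinate, sorted with cumulative weight:
  y=0 (F, w=4) cum 4
  y=3 (B, w=20) cum 24
  y=5 (A, w=50) cum 74
  y=14 (E, w=60) cum 134  ← median
  y=19 (D, w=5) cum 139
  y=22 (C, w=55) cum 194
⇒ y* = 14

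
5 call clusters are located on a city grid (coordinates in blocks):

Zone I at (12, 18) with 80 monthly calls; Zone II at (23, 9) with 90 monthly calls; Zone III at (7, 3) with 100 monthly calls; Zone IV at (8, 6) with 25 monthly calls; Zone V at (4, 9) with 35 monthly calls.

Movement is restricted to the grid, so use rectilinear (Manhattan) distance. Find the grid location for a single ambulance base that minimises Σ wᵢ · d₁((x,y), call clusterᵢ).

(12, 9)

Manhattan distance separates: Σwᵢ(|x−xᵢ|+|y−yᵢ|) = Σwᵢ|x−xᵢ| + Σwᵢ|y−yᵢ|, so x and y are optimised independently as 1-D weighted medians.
Total weight W = 330; half = 165.
x-coordinate, sorted with cumulative weight:
  x=4 (Zone V, w=35) cum 35
  x=7 (Zone III, w=100) cum 135
  x=8 (Zone IV, w=25) cum 160
  x=12 (Zone I, w=80) cum 240  ← median
  x=23 (Zone II, w=90) cum 330
⇒ x* = 12
y-coordinate, sorted with cumulative weight:
  y=3 (Zone III, w=100) cum 100
  y=6 (Zone IV, w=25) cum 125
  y=9 (Zone II, w=90) cum 215  ← median
  y=9 (Zone V, w=35) cum 250
  y=18 (Zone I, w=80) cum 330
⇒ y* = 9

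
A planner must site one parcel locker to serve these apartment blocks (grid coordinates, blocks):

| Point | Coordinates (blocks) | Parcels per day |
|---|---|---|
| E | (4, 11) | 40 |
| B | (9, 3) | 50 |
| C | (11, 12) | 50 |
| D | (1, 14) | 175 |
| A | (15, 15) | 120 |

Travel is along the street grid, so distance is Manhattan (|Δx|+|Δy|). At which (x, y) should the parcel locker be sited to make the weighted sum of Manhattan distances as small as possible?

Manhattan distance separates: Σwᵢ(|x−xᵢ|+|y−yᵢ|) = Σwᵢ|x−xᵢ| + Σwᵢ|y−yᵢ|, so x and y are optimised independently as 1-D weighted medians.
Total weight W = 435; half = 217.5.
x-coordinate, sorted with cumulative weight:
  x=1 (D, w=175) cum 175
  x=4 (E, w=40) cum 215
  x=9 (B, w=50) cum 265  ← median
  x=11 (C, w=50) cum 315
  x=15 (A, w=120) cum 435
⇒ x* = 9
y-coordinate, sorted with cumulative weight:
  y=3 (B, w=50) cum 50
  y=11 (E, w=40) cum 90
  y=12 (C, w=50) cum 140
  y=14 (D, w=175) cum 315  ← median
  y=15 (A, w=120) cum 435
⇒ y* = 14

(9, 14)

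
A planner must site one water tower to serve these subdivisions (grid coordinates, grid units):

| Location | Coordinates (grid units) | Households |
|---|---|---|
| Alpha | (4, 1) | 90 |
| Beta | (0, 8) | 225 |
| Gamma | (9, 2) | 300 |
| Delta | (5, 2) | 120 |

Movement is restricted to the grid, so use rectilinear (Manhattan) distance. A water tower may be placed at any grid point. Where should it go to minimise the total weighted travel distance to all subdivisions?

(5, 2)

Manhattan distance separates: Σwᵢ(|x−xᵢ|+|y−yᵢ|) = Σwᵢ|x−xᵢ| + Σwᵢ|y−yᵢ|, so x and y are optimised independently as 1-D weighted medians.
Total weight W = 735; half = 367.5.
x-coordinate, sorted with cumulative weight:
  x=0 (Beta, w=225) cum 225
  x=4 (Alpha, w=90) cum 315
  x=5 (Delta, w=120) cum 435  ← median
  x=9 (Gamma, w=300) cum 735
⇒ x* = 5
y-coordinate, sorted with cumulative weight:
  y=1 (Alpha, w=90) cum 90
  y=2 (Gamma, w=300) cum 390  ← median
  y=2 (Delta, w=120) cum 510
  y=8 (Beta, w=225) cum 735
⇒ y* = 2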